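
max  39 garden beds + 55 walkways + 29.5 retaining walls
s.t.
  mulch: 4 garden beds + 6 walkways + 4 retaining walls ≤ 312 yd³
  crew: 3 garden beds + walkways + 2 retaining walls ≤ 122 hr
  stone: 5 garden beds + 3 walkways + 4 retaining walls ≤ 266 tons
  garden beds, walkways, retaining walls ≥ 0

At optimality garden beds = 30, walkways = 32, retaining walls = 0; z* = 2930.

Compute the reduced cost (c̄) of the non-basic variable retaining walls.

-8.5

Check each constraint at x*: mulch 312/312 (tight); crew 122/122 (tight); stone 246/266 (slack 20).
Since stone is not tight, its dual is 0.
From A_Bᵀ y = c: 4·y_mulch + 3·y_crew = 39; 6·y_mulch + 1·y_crew = 55.
→ y_mulch = 9 and y_crew = 1.
Reduced cost of retaining walls: c₃ − yᵀa₃ = 29.5 − (9·4 + 1·2) = 29.5 − 38 = -8.5.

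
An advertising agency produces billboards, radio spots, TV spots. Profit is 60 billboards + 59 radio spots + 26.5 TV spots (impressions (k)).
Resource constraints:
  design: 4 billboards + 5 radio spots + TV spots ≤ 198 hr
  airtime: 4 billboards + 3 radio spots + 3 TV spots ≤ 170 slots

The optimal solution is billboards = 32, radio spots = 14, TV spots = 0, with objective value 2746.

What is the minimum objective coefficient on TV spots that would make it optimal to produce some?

31

Check each constraint at x*: design 198/198 (tight); airtime 170/170 (tight).
From A_Bᵀ y = c: 4·y_design + 4·y_airtime = 60; 5·y_design + 3·y_airtime = 59.
Solving: y_design = 7, y_airtime = 8.
TV spots enters the basis when its profit ≥ yᵀa₃ = 7·1 + 8·3 = 31.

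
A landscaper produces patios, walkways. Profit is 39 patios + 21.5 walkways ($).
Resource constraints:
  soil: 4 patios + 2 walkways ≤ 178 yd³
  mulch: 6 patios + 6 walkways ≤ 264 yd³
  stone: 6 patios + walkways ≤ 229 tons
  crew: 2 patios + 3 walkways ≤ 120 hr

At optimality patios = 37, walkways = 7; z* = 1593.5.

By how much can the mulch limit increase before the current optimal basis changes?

Binding constraints: mulch, stone. The basis is B = [[6,6],[6,1]] with det -30.
Per unit increase in mulch, x* moves by d = (-0.0333, 0.2).
The basis stays optimal until crew becomes binding; allowable increase = 46.875 yd³.

46.875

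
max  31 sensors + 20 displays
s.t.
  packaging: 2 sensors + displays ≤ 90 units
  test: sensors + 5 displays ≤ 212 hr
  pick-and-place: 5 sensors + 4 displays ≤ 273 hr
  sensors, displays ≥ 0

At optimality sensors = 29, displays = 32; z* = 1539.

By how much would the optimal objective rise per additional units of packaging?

Check each constraint at x*: packaging 90/90 (tight); test 189/212 (slack 23); pick-and-place 273/273 (tight).
By complementary slackness, y = 0 for the non-binding constraint.
From A_Bᵀ y = c: 2·y_packaging + 5·y_pick-and-place = 31; 1·y_packaging + 4·y_pick-and-place = 20.
This yields shadow prices y_packaging = 8, y_pick-and-place = 3.
Shadow price of packaging = 8.

8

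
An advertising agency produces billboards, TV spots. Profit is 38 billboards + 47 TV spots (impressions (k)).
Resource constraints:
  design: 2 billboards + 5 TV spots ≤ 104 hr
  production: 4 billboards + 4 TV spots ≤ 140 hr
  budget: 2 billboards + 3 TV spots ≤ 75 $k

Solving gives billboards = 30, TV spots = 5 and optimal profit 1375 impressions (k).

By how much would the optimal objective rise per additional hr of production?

At the optimum: design uses 85 of 104 (slack = 19); production uses 140 of 140 (binding); budget uses 75 of 75 (binding).
By complementary slackness, y = 0 for the non-binding constraint.
From A_Bᵀ y = c: 4·y_production + 2·y_budget = 38; 4·y_production + 3·y_budget = 47.
This yields shadow prices y_production = 5, y_budget = 9.
Shadow price of production = 5.

5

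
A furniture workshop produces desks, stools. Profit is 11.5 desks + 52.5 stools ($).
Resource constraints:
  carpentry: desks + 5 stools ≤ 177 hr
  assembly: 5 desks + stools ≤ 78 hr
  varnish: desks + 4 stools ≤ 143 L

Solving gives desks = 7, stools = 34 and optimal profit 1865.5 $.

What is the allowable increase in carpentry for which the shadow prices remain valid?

Binding constraints: carpentry, varnish. The basis is B = [[1,5],[1,4]] with det -1.
Per unit increase in carpentry, x* moves by d = (-4, 1).
The basis stays optimal until desks reaches 0; allowable increase = 1.75 hr.

1.75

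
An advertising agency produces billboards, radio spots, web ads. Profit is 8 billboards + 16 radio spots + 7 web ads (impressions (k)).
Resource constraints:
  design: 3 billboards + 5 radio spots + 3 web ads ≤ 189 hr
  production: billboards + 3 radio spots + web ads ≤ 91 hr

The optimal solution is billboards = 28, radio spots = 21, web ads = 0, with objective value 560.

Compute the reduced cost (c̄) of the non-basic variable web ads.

At the optimum: design uses 189 of 189 (binding); production uses 91 of 91 (binding).
Dual feasibility on the basic columns requires 3·y_design + 1·y_production = 8, 5·y_design + 3·y_production = 16.
→ y_design = 2 and y_production = 2.
Reduced cost of web ads: c₃ − yᵀa₃ = 7 − (2·3 + 2·1) = 7 − 8 = -1.

-1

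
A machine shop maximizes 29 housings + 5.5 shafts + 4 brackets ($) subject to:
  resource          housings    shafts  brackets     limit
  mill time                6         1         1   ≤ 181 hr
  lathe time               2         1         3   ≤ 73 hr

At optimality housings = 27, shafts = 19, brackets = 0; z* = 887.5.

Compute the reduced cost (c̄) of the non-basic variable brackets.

-3.5

At the optimum: mill time uses 181 of 181 (binding); lathe time uses 73 of 73 (binding).
Dual feasibility on the basic columns requires 6·y_mill time + 2·y_lathe time = 29, 1·y_mill time + 1·y_lathe time = 5.5.
This yields shadow prices y_mill time = 4.5, y_lathe time = 1.
Reduced cost of brackets: c₃ − yᵀa₃ = 4 − (4.5·1 + 1·3) = 4 − 7.5 = -3.5.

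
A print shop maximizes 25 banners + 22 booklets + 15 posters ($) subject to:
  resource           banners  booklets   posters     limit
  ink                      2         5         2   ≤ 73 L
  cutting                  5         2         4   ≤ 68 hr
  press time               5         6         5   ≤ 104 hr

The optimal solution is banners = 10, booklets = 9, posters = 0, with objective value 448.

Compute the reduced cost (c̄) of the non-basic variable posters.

-8

Check each constraint at x*: ink 65/73 (slack 8); cutting 68/68 (tight); press time 104/104 (tight).
By complementary slackness, y = 0 for the non-binding constraint.
The binding rows give the dual system: 5·y_cutting + 5·y_press time = 25 and 2·y_cutting + 6·y_press time = 22.
Solving: y_cutting = 2, y_press time = 3.
Reduced cost of posters: c₃ − yᵀa₃ = 15 − (2·4 + 3·5) = 15 − 23 = -8.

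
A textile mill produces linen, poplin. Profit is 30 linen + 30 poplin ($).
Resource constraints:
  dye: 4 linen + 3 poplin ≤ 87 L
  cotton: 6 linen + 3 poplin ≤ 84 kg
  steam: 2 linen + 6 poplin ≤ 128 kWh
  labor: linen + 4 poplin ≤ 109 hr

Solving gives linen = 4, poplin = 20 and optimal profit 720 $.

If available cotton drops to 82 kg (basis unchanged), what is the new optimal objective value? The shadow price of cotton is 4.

712

Δb = -2, so new z* = 720 + (4)·(-2) = 720 − 8 = 712.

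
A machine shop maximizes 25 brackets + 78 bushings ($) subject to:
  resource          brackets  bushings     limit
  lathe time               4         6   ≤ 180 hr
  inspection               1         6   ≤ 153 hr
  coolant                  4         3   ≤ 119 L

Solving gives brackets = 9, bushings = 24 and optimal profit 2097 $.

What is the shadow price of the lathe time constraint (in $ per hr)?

4

Check each constraint at x*: lathe time 180/180 (tight); inspection 153/153 (tight); coolant 108/119 (slack 11).
By complementary slackness, y = 0 for the non-binding constraint.
The binding rows give the dual system: 4·y_lathe time + 1·y_inspection = 25 and 6·y_lathe time + 6·y_inspection = 78.
Solving: y_lathe time = 4, y_inspection = 9.
Shadow price of lathe time = 4.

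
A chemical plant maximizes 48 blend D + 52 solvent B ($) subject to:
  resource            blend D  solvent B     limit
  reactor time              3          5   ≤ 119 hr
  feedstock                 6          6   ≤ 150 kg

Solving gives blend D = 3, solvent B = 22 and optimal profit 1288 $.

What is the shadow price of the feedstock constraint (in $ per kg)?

Both reactor time and feedstock are binding at x*.
The binding rows give the dual system: 3·y_reactor time + 6·y_feedstock = 48 and 5·y_reactor time + 6·y_feedstock = 52.
→ y_reactor time = 2 and y_feedstock = 7.
Shadow price of feedstock = 7.

7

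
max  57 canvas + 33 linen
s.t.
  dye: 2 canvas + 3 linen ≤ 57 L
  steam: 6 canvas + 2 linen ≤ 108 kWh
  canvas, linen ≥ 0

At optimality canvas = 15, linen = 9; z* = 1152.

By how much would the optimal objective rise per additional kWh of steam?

Check each constraint at x*: dye 57/57 (tight); steam 108/108 (tight).
The binding rows give the dual system: 2·y_dye + 6·y_steam = 57 and 3·y_dye + 2·y_steam = 33.
→ y_dye = 6 and y_steam = 7.5.
Shadow price of steam = 7.5.

7.5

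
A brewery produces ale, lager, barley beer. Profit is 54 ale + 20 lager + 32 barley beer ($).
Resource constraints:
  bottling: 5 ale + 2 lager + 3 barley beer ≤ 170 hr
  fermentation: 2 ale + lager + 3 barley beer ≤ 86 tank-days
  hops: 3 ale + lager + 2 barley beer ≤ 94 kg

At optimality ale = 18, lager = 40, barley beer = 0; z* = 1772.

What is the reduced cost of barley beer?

-2

At the optimum: bottling uses 170 of 170 (binding); fermentation uses 76 of 86 (slack = 10); hops uses 94 of 94 (binding).
Slack constraints have shadow price 0 (complementary slackness).
From A_Bᵀ y = c: 5·y_bottling + 3·y_hops = 54; 2·y_bottling + 1·y_hops = 20.
This yields shadow prices y_bottling = 6, y_hops = 8.
Reduced cost of barley beer: c₃ − yᵀa₃ = 32 − (6·3 + 8·2) = 32 − 34 = -2.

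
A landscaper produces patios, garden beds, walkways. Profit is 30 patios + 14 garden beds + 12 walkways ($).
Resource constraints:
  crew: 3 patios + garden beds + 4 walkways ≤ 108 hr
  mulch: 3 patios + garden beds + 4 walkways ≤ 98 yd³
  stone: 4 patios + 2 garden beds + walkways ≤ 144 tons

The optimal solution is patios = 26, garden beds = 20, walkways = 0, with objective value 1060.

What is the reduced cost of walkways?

At the optimum: crew uses 98 of 108 (slack = 10); mulch uses 98 of 98 (binding); stone uses 144 of 144 (binding).
Since crew is not tight, its dual is 0.
The binding rows give the dual system: 3·y_mulch + 4·y_stone = 30 and 1·y_mulch + 2·y_stone = 14.
→ y_mulch = 2 and y_stone = 6.
Reduced cost of walkways: c₃ − yᵀa₃ = 12 − (2·4 + 6·1) = 12 − 14 = -2.

-2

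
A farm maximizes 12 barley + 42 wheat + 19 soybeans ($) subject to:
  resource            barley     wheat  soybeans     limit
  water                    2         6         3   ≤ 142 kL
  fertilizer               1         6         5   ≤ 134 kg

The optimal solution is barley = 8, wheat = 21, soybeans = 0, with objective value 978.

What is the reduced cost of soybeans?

-6

Check each constraint at x*: water 142/142 (tight); fertilizer 134/134 (tight).
The binding rows give the dual system: 2·y_water + 1·y_fertilizer = 12 and 6·y_water + 6·y_fertilizer = 42.
Solving: y_water = 5, y_fertilizer = 2.
Reduced cost of soybeans: c₃ − yᵀa₃ = 19 − (5·3 + 2·5) = 19 − 25 = -6.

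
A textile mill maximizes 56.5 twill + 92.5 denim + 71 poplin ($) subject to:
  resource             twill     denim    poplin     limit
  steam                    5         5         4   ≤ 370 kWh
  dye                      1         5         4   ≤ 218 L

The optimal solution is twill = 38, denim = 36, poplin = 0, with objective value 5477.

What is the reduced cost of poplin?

-3

Both steam and dye are binding at x*.
From A_Bᵀ y = c: 5·y_steam + 1·y_dye = 56.5; 5·y_steam + 5·y_dye = 92.5.
Solving: y_steam = 9.5, y_dye = 9.
Reduced cost of poplin: c₃ − yᵀa₃ = 71 − (9.5·4 + 9·4) = 71 − 74 = -3.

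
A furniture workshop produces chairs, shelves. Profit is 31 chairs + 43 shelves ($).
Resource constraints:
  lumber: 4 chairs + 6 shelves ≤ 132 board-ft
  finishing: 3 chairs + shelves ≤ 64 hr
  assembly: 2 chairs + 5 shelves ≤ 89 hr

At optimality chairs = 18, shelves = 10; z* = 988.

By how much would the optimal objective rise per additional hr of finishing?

1

Check each constraint at x*: lumber 132/132 (tight); finishing 64/64 (tight); assembly 86/89 (slack 3).
Since assembly is not tight, its dual is 0.
The binding rows give the dual system: 4·y_lumber + 3·y_finishing = 31 and 6·y_lumber + 1·y_finishing = 43.
Solving: y_lumber = 7, y_finishing = 1.
Shadow price of finishing = 1.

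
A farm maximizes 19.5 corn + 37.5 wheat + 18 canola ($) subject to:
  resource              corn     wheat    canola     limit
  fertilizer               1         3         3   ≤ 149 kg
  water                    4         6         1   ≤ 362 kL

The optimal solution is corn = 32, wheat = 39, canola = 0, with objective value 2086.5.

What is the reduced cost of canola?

Check each constraint at x*: fertilizer 149/149 (tight); water 362/362 (tight).
Dual feasibility on the basic columns requires 1·y_fertilizer + 4·y_water = 19.5, 3·y_fertilizer + 6·y_water = 37.5.
Solving: y_fertilizer = 5.5, y_water = 3.5.
Reduced cost of canola: c₃ − yᵀa₃ = 18 − (5.5·3 + 3.5·1) = 18 − 20 = -2.

-2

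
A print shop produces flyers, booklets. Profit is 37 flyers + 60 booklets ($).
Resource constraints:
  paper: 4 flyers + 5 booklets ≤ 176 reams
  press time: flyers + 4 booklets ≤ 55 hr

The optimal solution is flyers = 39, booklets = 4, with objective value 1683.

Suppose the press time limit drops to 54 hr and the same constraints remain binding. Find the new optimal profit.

Check each constraint at x*: paper 176/176 (tight); press time 55/55 (tight).
Dual feasibility on the basic columns requires 4·y_paper + 1·y_press time = 37, 5·y_paper + 4·y_press time = 60.
→ y_paper = 8 and y_press time = 5.
Δz = y_press time·Δb = 5 × (-1) = -5, so new z* = 1683 − 5 = 1678.

1678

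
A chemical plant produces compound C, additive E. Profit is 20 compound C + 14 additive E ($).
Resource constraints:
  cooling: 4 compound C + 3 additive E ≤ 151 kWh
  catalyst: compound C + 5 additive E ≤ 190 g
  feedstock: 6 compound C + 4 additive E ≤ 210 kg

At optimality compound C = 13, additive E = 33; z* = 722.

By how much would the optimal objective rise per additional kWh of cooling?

2

Binding: cooling and feedstock. Non-binding: catalyst (12 unused).
Since catalyst is not tight, its dual is 0.
Dual feasibility on the basic columns requires 4·y_cooling + 6·y_feedstock = 20, 3·y_cooling + 4·y_feedstock = 14.
This yields shadow prices y_cooling = 2, y_feedstock = 2.
Shadow price of cooling = 2.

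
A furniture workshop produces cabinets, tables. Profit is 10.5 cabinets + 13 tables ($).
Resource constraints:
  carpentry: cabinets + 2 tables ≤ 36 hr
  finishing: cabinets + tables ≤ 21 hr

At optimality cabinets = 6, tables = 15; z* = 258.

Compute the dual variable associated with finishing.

8

Both carpentry and finishing are binding at x*.
Dual feasibility on the basic columns requires 1·y_carpentry + 1·y_finishing = 10.5, 2·y_carpentry + 1·y_finishing = 13.
→ y_carpentry = 2.5 and y_finishing = 8.
Shadow price of finishing = 8.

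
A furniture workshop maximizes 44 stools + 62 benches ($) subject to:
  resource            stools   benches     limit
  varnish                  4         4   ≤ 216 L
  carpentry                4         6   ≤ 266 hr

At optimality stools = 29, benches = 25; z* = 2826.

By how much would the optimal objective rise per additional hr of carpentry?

Both varnish and carpentry are binding at x*.
The binding rows give the dual system: 4·y_varnish + 4·y_carpentry = 44 and 4·y_varnish + 6·y_carpentry = 62.
Solving: y_varnish = 2, y_carpentry = 9.
Shadow price of carpentry = 9.

9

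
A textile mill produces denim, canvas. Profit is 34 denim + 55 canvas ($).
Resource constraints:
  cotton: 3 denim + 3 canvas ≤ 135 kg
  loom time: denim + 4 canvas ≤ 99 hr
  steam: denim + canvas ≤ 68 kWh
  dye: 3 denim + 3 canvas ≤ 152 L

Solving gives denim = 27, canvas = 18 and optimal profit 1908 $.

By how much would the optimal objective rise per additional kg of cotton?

Binding: cotton and loom time. Non-binding: steam (23 unused), dye (17 unused).
Since steam, dye are not tight, their duals are 0.
Dual feasibility on the basic columns requires 3·y_cotton + 1·y_loom time = 34, 3·y_cotton + 4·y_loom time = 55.
Solving: y_cotton = 9, y_loom time = 7.
Shadow price of cotton = 9.

9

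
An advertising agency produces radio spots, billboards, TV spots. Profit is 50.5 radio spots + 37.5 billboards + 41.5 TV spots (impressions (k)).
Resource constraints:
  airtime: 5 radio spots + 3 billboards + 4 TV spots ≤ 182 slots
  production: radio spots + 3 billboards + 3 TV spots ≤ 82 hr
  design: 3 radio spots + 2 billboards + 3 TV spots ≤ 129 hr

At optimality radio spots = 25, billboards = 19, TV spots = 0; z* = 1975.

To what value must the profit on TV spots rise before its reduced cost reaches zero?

47

At the optimum: airtime uses 182 of 182 (binding); production uses 82 of 82 (binding); design uses 113 of 129 (slack = 16).
Slack constraints have shadow price 0 (complementary slackness).
From A_Bᵀ y = c: 5·y_airtime + 1·y_production = 50.5; 3·y_airtime + 3·y_production = 37.5.
→ y_airtime = 9.5 and y_production = 3.
TV spots enters the basis when its profit ≥ yᵀa₃ = 9.5·4 + 3·3 = 47.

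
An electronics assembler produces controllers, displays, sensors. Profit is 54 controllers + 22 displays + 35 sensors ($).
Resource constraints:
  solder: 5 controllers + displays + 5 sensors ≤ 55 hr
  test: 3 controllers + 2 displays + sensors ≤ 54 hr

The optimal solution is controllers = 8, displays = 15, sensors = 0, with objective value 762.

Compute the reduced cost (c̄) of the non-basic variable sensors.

-3

Check each constraint at x*: solder 55/55 (tight); test 54/54 (tight).
Dual feasibility on the basic columns requires 5·y_solder + 3·y_test = 54, 1·y_solder + 2·y_test = 22.
This yields shadow prices y_solder = 6, y_test = 8.
Reduced cost of sensors: c₃ − yᵀa₃ = 35 − (6·5 + 8·1) = 35 − 38 = -3.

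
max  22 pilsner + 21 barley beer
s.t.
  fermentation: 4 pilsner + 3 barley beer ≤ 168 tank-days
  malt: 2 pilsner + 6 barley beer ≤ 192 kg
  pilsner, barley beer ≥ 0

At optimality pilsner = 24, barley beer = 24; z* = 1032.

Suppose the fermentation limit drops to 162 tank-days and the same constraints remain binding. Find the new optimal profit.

Check each constraint at x*: fermentation 168/168 (tight); malt 192/192 (tight).
Dual feasibility on the basic columns requires 4·y_fermentation + 2·y_malt = 22, 3·y_fermentation + 6·y_malt = 21.
This yields shadow prices y_fermentation = 5, y_malt = 1.
Δz = y_fermentation·Δb = 5 × (-6) = -30, so new z* = 1032 − 30 = 1002.

1002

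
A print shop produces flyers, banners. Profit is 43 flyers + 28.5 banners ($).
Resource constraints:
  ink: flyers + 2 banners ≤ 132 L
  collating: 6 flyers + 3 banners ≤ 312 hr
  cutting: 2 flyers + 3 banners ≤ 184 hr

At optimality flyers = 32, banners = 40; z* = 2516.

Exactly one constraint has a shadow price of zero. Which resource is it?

ink

ink: 112/132 (slack 20)
collating: 312/312 (binding)
cutting: 184/184 (binding)
By complementary slackness, a constraint with positive slack has shadow price 0 → ink.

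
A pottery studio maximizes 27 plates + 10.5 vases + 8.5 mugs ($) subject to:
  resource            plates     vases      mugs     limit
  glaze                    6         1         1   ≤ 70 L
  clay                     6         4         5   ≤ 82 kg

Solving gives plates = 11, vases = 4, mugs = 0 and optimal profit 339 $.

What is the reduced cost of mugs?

Check each constraint at x*: glaze 70/70 (tight); clay 82/82 (tight).
From A_Bᵀ y = c: 6·y_glaze + 6·y_clay = 27; 1·y_glaze + 4·y_clay = 10.5.
This yields shadow prices y_glaze = 2.5, y_clay = 2.
Reduced cost of mugs: c₃ − yᵀa₃ = 8.5 − (2.5·1 + 2·5) = 8.5 − 12.5 = -4.

-4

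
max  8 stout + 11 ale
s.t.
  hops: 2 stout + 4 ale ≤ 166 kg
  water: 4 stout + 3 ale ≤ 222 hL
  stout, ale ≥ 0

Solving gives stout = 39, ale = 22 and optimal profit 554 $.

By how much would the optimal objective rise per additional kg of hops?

Check each constraint at x*: hops 166/166 (tight); water 222/222 (tight).
From A_Bᵀ y = c: 2·y_hops + 4·y_water = 8; 4·y_hops + 3·y_water = 11.
Solving: y_hops = 2, y_water = 1.
Shadow price of hops = 2.

2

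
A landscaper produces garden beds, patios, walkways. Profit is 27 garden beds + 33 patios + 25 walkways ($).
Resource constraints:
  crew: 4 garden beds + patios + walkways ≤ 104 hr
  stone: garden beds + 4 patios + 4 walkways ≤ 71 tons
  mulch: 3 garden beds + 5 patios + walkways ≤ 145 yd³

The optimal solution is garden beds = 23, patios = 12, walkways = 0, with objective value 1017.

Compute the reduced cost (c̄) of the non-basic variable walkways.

-8

Binding: crew and stone. Non-binding: mulch (16 unused).
By complementary slackness, y = 0 for the non-binding constraint.
The binding rows give the dual system: 4·y_crew + 1·y_stone = 27 and 1·y_crew + 4·y_stone = 33.
This yields shadow prices y_crew = 5, y_stone = 7.
Reduced cost of walkways: c₃ − yᵀa₃ = 25 − (5·1 + 7·4) = 25 − 33 = -8.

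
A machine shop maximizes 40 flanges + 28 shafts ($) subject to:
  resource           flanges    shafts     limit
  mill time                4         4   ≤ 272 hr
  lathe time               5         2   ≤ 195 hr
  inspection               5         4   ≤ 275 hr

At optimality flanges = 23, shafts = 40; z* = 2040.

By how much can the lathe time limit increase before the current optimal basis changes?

Binding constraints: lathe time, inspection. The basis is B = [[5,2],[5,4]] with det 10.
Per unit increase in lathe time, x* moves by d = (0.4, -0.5).
The basis stays optimal until shafts reaches 0; allowable increase = 80 hr.

80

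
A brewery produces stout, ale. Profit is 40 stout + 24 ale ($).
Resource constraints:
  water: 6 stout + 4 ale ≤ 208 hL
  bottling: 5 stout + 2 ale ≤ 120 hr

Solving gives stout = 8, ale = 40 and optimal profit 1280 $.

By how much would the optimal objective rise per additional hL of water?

At the optimum: water uses 208 of 208 (binding); bottling uses 120 of 120 (binding).
The binding rows give the dual system: 6·y_water + 5·y_bottling = 40 and 4·y_water + 2·y_bottling = 24.
→ y_water = 5 and y_bottling = 2.
Shadow price of water = 5.

5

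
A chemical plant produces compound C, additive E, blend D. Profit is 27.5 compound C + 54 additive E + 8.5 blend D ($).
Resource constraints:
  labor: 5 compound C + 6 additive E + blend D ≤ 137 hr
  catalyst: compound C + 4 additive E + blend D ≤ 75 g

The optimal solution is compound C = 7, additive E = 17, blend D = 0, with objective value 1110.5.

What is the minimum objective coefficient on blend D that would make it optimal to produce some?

11.5

At the optimum: labor uses 137 of 137 (binding); catalyst uses 75 of 75 (binding).
The binding rows give the dual system: 5·y_labor + 1·y_catalyst = 27.5 and 6·y_labor + 4·y_catalyst = 54.
→ y_labor = 4 and y_catalyst = 7.5.
blend D enters the basis when its profit ≥ yᵀa₃ = 4·1 + 7.5·1 = 11.5.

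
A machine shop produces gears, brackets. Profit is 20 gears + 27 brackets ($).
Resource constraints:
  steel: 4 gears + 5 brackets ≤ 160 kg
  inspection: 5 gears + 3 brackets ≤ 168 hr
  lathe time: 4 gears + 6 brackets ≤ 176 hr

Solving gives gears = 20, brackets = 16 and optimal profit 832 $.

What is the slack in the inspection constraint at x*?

inspection used = 5·20 + 3·16 = 148; slack = 168 − 148 = 20.

20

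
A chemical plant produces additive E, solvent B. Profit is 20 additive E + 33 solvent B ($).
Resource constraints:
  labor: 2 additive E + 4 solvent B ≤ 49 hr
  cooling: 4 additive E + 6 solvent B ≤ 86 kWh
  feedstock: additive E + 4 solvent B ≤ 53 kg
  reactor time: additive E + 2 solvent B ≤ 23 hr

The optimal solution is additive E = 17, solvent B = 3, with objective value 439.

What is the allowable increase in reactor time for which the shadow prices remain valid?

1.5

Binding constraints: cooling, reactor time. The basis is B = [[4,6],[1,2]] with det 2.
Per unit increase in reactor time, x* moves by d = (-3, 2).
The basis stays optimal until labor becomes binding; allowable increase = 1.5 hr.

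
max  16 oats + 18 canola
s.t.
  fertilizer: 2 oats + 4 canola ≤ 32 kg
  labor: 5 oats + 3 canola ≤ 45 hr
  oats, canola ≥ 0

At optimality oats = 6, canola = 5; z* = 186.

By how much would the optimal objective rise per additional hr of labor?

Check each constraint at x*: fertilizer 32/32 (tight); labor 45/45 (tight).
Dual feasibility on the basic columns requires 2·y_fertilizer + 5·y_labor = 16, 4·y_fertilizer + 3·y_labor = 18.
Solving: y_fertilizer = 3, y_labor = 2.
Shadow price of labor = 2.

2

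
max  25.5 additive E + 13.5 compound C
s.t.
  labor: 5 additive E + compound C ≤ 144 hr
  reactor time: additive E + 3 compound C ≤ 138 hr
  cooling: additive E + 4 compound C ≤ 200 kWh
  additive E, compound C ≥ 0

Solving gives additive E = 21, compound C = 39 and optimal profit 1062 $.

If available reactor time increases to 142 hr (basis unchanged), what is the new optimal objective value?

1074

At the optimum: labor uses 144 of 144 (binding); reactor time uses 138 of 138 (binding); cooling uses 177 of 200 (slack = 23).
By complementary slackness, y = 0 for the non-binding constraint.
Dual feasibility on the basic columns requires 5·y_labor + 1·y_reactor time = 25.5, 1·y_labor + 3·y_reactor time = 13.5.
This yields shadow prices y_labor = 4.5, y_reactor time = 3.
Δz = y_reactor time·Δb = 3 × (4) = 12, so new z* = 1062 + 12 = 1074.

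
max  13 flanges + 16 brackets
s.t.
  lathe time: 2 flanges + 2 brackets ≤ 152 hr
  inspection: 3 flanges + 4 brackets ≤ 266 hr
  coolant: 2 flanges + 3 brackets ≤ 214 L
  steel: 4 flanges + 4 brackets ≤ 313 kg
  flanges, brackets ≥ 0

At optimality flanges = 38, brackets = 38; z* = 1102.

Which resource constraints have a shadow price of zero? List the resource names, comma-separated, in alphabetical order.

lathe time: 152/152 (binding)
inspection: 266/266 (binding)
coolant: 190/214 (slack 24)
steel: 304/313 (slack 9)
By complementary slackness, a constraint with positive slack has shadow price 0 → coolant, steel.

coolant, steel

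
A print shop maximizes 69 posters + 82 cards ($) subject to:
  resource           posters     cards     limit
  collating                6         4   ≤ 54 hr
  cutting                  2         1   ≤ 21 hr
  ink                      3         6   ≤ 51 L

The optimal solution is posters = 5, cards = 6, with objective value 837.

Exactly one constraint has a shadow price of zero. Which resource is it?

collating: 54/54 (binding)
cutting: 16/21 (slack 5)
ink: 51/51 (binding)
By complementary slackness, a constraint with positive slack has shadow price 0 → cutting.

cutting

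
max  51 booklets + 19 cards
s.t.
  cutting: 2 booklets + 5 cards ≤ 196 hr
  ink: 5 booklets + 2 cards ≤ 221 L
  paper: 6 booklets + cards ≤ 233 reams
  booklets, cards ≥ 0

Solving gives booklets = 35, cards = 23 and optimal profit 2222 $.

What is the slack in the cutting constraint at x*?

11

cutting used = 2·35 + 5·23 = 185; slack = 196 − 185 = 11.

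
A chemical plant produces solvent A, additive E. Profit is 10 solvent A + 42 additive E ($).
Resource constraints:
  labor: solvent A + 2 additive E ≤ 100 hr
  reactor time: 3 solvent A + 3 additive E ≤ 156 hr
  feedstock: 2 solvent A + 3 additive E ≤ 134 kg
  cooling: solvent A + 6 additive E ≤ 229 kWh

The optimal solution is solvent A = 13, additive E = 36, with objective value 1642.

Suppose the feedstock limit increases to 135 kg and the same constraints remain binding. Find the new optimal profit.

Check each constraint at x*: labor 85/100 (slack 15); reactor time 147/156 (slack 9); feedstock 134/134 (tight); cooling 229/229 (tight).
Since labor, reactor time are not tight, their duals are 0.
From A_Bᵀ y = c: 2·y_feedstock + 1·y_cooling = 10; 3·y_feedstock + 6·y_cooling = 42.
Solving: y_feedstock = 2, y_cooling = 6.
Δz = y_feedstock·Δb = 2 × (1) = 2, so new z* = 1642 + 2 = 1644.

1644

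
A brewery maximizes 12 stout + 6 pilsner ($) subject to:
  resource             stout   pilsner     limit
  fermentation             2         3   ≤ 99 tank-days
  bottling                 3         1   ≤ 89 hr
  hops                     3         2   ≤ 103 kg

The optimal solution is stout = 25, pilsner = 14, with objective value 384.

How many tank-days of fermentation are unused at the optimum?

fermentation used = 2·25 + 3·14 = 92; slack = 99 − 92 = 7.

7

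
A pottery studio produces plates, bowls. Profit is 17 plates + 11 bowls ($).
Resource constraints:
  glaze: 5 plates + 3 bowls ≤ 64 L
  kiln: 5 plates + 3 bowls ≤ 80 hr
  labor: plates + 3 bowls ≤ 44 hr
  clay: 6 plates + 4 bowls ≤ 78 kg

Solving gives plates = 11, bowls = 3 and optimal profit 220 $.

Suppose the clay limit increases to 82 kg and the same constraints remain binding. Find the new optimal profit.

228

At the optimum: glaze uses 64 of 64 (binding); kiln uses 64 of 80 (slack = 16); labor uses 20 of 44 (slack = 24); clay uses 78 of 78 (binding).
By complementary slackness, y = 0 for the non-binding constraints.
The binding rows give the dual system: 5·y_glaze + 6·y_clay = 17 and 3·y_glaze + 4·y_clay = 11.
Solving: y_glaze = 1, y_clay = 2.
Δz = y_clay·Δb = 2 × (4) = 8, so new z* = 220 + 8 = 228.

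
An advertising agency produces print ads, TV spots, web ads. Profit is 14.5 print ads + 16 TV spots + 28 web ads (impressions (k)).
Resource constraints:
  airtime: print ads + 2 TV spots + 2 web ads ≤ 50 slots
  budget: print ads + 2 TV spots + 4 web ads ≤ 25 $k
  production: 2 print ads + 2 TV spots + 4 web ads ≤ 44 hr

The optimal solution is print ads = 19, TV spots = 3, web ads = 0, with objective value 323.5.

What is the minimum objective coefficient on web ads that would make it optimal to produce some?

Check each constraint at x*: airtime 25/50 (slack 25); budget 25/25 (tight); production 44/44 (tight).
Slack constraints have shadow price 0 (complementary slackness).
Dual feasibility on the basic columns requires 1·y_budget + 2·y_production = 14.5, 2·y_budget + 2·y_production = 16.
→ y_budget = 1.5 and y_production = 6.5.
web ads enters the basis when its profit ≥ yᵀa₃ = 1.5·4 + 6.5·4 = 32.

32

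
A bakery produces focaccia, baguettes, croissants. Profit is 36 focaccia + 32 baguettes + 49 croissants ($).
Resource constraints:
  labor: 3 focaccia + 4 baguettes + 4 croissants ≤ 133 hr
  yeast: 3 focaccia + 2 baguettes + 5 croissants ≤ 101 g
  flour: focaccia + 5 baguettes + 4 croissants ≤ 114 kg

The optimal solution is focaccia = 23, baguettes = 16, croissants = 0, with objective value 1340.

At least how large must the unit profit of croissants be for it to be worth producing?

56

Binding: labor and yeast. Non-binding: flour (11 unused).
Since flour is not tight, its dual is 0.
Dual feasibility on the basic columns requires 3·y_labor + 3·y_yeast = 36, 4·y_labor + 2·y_yeast = 32.
This yields shadow prices y_labor = 4, y_yeast = 8.
croissants enters the basis when its profit ≥ yᵀa₃ = 4·4 + 8·5 = 56.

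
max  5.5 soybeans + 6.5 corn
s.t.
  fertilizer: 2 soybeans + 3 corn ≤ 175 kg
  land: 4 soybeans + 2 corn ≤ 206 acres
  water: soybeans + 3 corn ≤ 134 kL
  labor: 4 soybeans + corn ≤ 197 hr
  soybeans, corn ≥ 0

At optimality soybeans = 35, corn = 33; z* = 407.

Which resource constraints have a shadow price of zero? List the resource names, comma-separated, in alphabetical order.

fertilizer, labor

fertilizer: 169/175 (slack 6)
land: 206/206 (binding)
water: 134/134 (binding)
labor: 173/197 (slack 24)
By complementary slackness, a constraint with positive slack has shadow price 0 → fertilizer, labor.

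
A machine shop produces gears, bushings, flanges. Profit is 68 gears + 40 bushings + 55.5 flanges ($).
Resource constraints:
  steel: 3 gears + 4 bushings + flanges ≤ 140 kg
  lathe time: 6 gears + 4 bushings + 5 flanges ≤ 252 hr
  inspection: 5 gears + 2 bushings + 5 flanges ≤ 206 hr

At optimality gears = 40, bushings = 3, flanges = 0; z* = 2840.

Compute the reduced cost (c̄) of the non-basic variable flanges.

-4.5

At the optimum: steel uses 132 of 140 (slack = 8); lathe time uses 252 of 252 (binding); inspection uses 206 of 206 (binding).
Since steel is not tight, its dual is 0.
Dual feasibility on the basic columns requires 6·y_lathe time + 5·y_inspection = 68, 4·y_lathe time + 2·y_inspection = 40.
Solving: y_lathe time = 8, y_inspection = 4.
Reduced cost of flanges: c₃ − yᵀa₃ = 55.5 − (8·5 + 4·5) = 55.5 − 60 = -4.5.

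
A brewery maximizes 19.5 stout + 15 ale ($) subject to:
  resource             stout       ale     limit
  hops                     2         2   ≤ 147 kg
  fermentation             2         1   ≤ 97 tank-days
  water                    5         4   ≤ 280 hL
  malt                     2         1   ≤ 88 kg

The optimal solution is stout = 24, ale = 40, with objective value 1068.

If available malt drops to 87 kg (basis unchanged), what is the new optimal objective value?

1067

At the optimum: hops uses 128 of 147 (slack = 19); fermentation uses 88 of 97 (slack = 9); water uses 280 of 280 (binding); malt uses 88 of 88 (binding).
By complementary slackness, y = 0 for the non-binding constraints.
From A_Bᵀ y = c: 5·y_water + 2·y_malt = 19.5; 4·y_water + 1·y_malt = 15.
This yields shadow prices y_water = 3.5, y_malt = 1.
Δz = y_malt·Δb = 1 × (-1) = -1, so new z* = 1068 − 1 = 1067.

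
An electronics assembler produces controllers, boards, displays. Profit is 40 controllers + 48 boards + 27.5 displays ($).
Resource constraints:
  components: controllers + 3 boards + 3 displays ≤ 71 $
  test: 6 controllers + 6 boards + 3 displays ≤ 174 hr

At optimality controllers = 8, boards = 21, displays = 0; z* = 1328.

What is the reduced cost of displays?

Check each constraint at x*: components 71/71 (tight); test 174/174 (tight).
Dual feasibility on the basic columns requires 1·y_components + 6·y_test = 40, 3·y_components + 6·y_test = 48.
→ y_components = 4 and y_test = 6.
Reduced cost of displays: c₃ − yᵀa₃ = 27.5 − (4·3 + 6·3) = 27.5 − 30 = -2.5.

-2.5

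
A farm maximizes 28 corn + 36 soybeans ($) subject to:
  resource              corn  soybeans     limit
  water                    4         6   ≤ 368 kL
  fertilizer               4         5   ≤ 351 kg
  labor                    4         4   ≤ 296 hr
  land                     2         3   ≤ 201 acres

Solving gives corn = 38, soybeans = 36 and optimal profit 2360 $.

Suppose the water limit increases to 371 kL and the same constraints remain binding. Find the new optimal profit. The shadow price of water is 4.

Δb = 3, so new z* = 2360 + (4)·(3) = 2360 + 12 = 2372.

2372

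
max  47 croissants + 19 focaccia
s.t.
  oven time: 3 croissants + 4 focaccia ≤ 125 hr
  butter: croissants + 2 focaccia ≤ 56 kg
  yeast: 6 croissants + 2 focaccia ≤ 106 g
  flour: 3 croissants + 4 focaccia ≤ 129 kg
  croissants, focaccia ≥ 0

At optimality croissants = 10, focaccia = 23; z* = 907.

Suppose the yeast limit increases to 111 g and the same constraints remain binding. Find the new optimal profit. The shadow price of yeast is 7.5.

Δb = 5, so new z* = 907 + (7.5)·(5) = 907 + 37.5 = 944.5.

944.5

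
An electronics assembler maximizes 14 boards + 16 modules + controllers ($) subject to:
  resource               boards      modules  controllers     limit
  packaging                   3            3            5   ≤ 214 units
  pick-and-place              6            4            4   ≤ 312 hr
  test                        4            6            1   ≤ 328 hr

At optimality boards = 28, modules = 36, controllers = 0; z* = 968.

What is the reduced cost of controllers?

At the optimum: packaging uses 192 of 214 (slack = 22); pick-and-place uses 312 of 312 (binding); test uses 328 of 328 (binding).
By complementary slackness, y = 0 for the non-binding constraint.
From A_Bᵀ y = c: 6·y_pick-and-place + 4·y_test = 14; 4·y_pick-and-place + 6·y_test = 16.
→ y_pick-and-place = 1 and y_test = 2.
Reduced cost of controllers: c₃ − yᵀa₃ = 1 − (1·4 + 2·1) = 1 − 6 = -5.

-5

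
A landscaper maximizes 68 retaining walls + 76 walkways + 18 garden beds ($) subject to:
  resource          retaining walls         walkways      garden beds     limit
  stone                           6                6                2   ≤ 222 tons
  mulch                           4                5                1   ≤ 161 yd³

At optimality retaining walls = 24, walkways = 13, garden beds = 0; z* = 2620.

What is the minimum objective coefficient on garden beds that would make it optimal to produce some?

20

Check each constraint at x*: stone 222/222 (tight); mulch 161/161 (tight).
From A_Bᵀ y = c: 6·y_stone + 4·y_mulch = 68; 6·y_stone + 5·y_mulch = 76.
This yields shadow prices y_stone = 6, y_mulch = 8.
garden beds enters the basis when its profit ≥ yᵀa₃ = 6·2 + 8·1 = 20.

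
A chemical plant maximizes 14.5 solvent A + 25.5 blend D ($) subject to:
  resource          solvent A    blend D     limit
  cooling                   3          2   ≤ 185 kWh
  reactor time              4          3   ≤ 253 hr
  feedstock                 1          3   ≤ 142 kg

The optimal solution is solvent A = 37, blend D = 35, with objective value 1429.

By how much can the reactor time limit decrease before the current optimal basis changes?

111

Binding constraints: reactor time, feedstock. The basis is B = [[4,3],[1,3]] with det 9.
Per unit decrease in reactor time, x* moves by d = (-0.3333, 0.1111).
The basis stays optimal until solvent A reaches 0; allowable decrease = 111 hr.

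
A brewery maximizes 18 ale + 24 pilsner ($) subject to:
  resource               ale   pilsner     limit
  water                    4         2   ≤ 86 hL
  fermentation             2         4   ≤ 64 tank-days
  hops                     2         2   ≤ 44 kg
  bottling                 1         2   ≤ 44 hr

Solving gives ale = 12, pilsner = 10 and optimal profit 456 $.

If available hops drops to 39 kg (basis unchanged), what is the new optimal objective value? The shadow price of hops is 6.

426

Δb = -5, so new z* = 456 + (6)·(-5) = 456 − 30 = 426.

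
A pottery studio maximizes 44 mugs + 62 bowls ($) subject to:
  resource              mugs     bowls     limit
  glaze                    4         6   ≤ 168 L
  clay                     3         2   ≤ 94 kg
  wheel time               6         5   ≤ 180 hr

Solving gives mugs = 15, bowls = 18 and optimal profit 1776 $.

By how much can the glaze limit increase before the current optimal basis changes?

48

Binding constraints: glaze, wheel time. The basis is B = [[4,6],[6,5]] with det -16.
Per unit increase in glaze, x* moves by d = (-0.3125, 0.375).
The basis stays optimal until mugs reaches 0; allowable increase = 48 L.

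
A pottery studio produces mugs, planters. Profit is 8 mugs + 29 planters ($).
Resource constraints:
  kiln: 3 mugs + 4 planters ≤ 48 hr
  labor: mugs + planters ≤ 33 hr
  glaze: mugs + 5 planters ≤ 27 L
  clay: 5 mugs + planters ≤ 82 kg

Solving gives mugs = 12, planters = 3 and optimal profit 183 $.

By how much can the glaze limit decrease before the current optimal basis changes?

Binding constraints: kiln, glaze. The basis is B = [[3,4],[1,5]] with det 11.
Per unit decrease in glaze, x* moves by d = (0.3636, -0.2727).
The basis stays optimal until planters reaches 0; allowable decrease = 11 L.

11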